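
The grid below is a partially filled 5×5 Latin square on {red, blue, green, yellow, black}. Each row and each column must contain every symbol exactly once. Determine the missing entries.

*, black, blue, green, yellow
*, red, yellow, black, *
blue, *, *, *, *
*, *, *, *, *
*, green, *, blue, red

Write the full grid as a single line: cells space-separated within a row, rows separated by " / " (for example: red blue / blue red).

Cell (r1,c1): row 1 has {blue,green,yellow,black}; column 1 has {blue} → red.
Cell (r2,c1): row 2 has {red,yellow,black}; column 1 has {red,blue} → green.
Cell (r2,c5): row 2 has {red,green,yellow,black}; column 5 has {red,yellow} → blue.
Cell (r3,c2): row 3 has {blue}; column 2 has {red,green,black} → yellow.
Cell (r3,c4): row 3 has {blue,yellow}; column 4 has {blue,green,black} → red.
Cell (r4,c2): row 4 is empty so far; column 2 has {red,green,yellow,black} → blue.
Cell (r4,c4): row 4 has {blue}; column 4 has {red,blue,green,black} → yellow.
Cell (r5,c3): row 5 has {red,blue,green}; column 3 has {blue,yellow} → black.
Cell (r3,c3): row 3 has {red,blue,yellow}; column 3 has {blue,yellow,black} → green.
Cell (r3,c5): row 3 has {red,blue,green,yellow}; column 5 has {red,blue,yellow} → black.
Cell (r4,c1): row 4 has {blue,yellow}; column 1 has {red,blue,green} → black.
Cell (r4,c3): row 4 has {blue,yellow,black}; column 3 has {blue,green,yellow,black} → red.
Cell (r4,c5): row 4 has {red,blue,yellow,black}; column 5 has {red,blue,yellow,black} → green.
Cell (r5,c1): row 5 has {red,blue,green,black}; column 1 has {red,blue,green,black} → yellow.

red black blue green yellow / green red yellow black blue / blue yellow green red black / black blue red yellow green / yellow green black blue red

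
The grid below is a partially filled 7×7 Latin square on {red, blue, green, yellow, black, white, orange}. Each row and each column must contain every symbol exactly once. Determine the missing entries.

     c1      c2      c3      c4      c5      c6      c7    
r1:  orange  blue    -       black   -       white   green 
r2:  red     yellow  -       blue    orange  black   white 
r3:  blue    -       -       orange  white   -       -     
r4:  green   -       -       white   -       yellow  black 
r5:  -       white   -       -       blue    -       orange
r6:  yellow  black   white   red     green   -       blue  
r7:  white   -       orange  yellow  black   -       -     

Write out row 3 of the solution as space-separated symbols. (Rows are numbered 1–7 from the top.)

blue red black orange white green yellow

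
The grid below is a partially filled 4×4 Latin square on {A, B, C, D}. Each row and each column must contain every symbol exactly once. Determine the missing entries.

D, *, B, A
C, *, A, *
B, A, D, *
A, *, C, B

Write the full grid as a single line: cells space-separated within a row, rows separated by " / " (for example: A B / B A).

(r1,c2) = C
(r2,c4) = D
(r3,c4) = C
(r4,c2) = D
(r2,c2) = B

D C B A / C B A D / B A D C / A D C B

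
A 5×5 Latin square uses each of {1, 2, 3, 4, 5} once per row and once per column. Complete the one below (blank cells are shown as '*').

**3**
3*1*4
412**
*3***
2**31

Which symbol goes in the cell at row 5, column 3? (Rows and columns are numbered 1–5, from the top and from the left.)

5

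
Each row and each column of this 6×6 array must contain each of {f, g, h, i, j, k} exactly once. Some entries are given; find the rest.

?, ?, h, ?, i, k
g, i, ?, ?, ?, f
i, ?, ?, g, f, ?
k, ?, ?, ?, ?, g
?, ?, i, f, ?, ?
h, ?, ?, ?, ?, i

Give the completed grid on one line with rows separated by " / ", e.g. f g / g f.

(r1,c4) = j
(r5,c1) = j
(r5,c6) = h
(r6,c4) = k
(r1,c1) = f
(r1,c2) = g
(r2,c4) = h
(r3,c6) = j
(r4,c4) = i
(r5,c2) = k
(r5,c5) = g
(r6,c5) = j
(r2,c5) = k
(r3,c2) = h
(r3,c3) = k
(r4,c5) = h
(r6,c2) = f
(r6,c3) = g
(r2,c3) = j
(r4,c2) = j
(r4,c3) = f

f g h j i k / g i j h k f / i h k g f j / k j f i h g / j k i f g h / h f g k j i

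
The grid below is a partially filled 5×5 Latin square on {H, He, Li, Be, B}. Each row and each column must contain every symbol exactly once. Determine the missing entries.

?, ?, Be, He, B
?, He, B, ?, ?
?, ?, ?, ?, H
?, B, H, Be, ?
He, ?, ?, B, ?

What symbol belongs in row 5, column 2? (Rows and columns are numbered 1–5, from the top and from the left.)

H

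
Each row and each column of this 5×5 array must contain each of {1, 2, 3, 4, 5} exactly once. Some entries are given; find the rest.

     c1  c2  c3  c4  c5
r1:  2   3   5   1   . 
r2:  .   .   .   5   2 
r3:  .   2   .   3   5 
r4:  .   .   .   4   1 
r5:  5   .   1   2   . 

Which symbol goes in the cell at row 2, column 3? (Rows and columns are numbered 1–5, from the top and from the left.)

3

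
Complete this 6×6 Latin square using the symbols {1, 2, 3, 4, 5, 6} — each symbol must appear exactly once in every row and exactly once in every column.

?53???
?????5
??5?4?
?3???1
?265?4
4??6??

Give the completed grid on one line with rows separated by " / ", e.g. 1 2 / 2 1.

2 5 3 4 1 6 / 6 4 1 3 2 5 / 3 6 5 1 4 2 / 5 3 4 2 6 1 / 1 2 6 5 3 4 / 4 1 2 6 5 3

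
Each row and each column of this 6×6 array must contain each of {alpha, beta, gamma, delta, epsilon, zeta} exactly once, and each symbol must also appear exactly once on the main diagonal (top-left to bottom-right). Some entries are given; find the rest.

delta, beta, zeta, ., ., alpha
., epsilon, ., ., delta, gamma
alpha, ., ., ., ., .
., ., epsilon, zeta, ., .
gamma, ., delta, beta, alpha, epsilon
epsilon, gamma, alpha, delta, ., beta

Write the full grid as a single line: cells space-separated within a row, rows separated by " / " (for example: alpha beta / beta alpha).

delta beta zeta gamma epsilon alpha / zeta epsilon beta alpha delta gamma / alpha delta gamma epsilon beta zeta / beta alpha epsilon zeta gamma delta / gamma zeta delta beta alpha epsilon / epsilon gamma alpha delta zeta beta

(r2,c3): row 2 has {gamma,delta,epsilon}; column 3 has {alpha,delta,epsilon,zeta}, so it must be beta.
(r2,c4): row 2 has {beta,gamma,delta,epsilon}; column 4 has {beta,delta,zeta}, so it must be alpha.
(r3,c3): row 3 has {alpha}; column 3 has {alpha,beta,delta,epsilon,zeta}; the diagonal has {alpha,beta,delta,epsilon,zeta}, so it must be gamma.
(r3,c4): row 3 has {alpha,gamma}; column 4 has {alpha,beta,delta,zeta}, so it must be epsilon.
(r4,c1): row 4 has {epsilon,zeta}; column 1 has {alpha,gamma,delta,epsilon}, so it must be beta.
(r4,c5): row 4 has {beta,epsilon,zeta}; column 5 has {alpha,delta}, so it must be gamma.
(r4,c6): row 4 has {beta,gamma,epsilon,zeta}; column 6 has {alpha,beta,gamma,epsilon}, so it must be delta.
(r5,c2): row 5 has {alpha,beta,gamma,delta,epsilon}; column 2 has {beta,gamma,epsilon}, so it must be zeta.
(r6,c5): row 6 has {alpha,beta,gamma,delta,epsilon}; column 5 has {alpha,gamma,delta}, so it must be zeta.
(r1,c4): row 1 has {alpha,beta,delta,zeta}; column 4 has {alpha,beta,delta,epsilon,zeta}, so it must be gamma.
(r1,c5): row 1 has {alpha,beta,gamma,delta,zeta}; column 5 has {alpha,gamma,delta,zeta}, so it must be epsilon.
(r2,c1): row 2 has {alpha,beta,gamma,delta,epsilon}; column 1 has {alpha,beta,gamma,delta,epsilon}, so it must be zeta.
(r3,c2): row 3 has {alpha,gamma,epsilon}; column 2 has {beta,gamma,epsilon,zeta}, so it must be delta.
(r3,c5): row 3 has {alpha,gamma,delta,epsilon}; column 5 has {alpha,gamma,delta,epsilon,zeta}, so it must be beta.
(r3,c6): row 3 has {alpha,beta,gamma,delta,epsilon}; column 6 has {alpha,beta,gamma,delta,epsilon}, so it must be zeta.
(r4,c2): row 4 has {beta,gamma,delta,epsilon,zeta}; column 2 has {beta,gamma,delta,epsilon,zeta}, so it must be alpha.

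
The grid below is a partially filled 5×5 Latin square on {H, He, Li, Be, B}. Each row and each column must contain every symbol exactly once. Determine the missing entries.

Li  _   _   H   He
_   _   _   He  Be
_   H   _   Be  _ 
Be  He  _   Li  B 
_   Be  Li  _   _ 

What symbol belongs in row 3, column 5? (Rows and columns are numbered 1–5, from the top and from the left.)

At row 1, column 2: row 1 has {H,He,Li}; column 2 has {H,He,Be}; that leaves B.
At row 1, column 3: row 1 has {H,He,Li,B}; column 3 has {Li}; that leaves Be.
At row 2, column 2: row 2 has {He,Be}; column 2 has {H,He,Be,B}; that leaves Li.
At row 3, column 5: row 3 has {H,Be}; column 5 has {He,Be,B}; that leaves Li.

Li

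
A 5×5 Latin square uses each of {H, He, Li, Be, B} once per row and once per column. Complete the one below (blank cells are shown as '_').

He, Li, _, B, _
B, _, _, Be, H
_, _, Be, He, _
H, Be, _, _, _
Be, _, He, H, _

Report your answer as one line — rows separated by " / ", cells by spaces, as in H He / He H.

(r1,c3) = H
(r1,c5) = Be
(r2,c2) = He
(r2,c3) = Li
(r3,c1) = Li
(r3,c5) = B
(r4,c3) = B
(r4,c4) = Li
(r4,c5) = He
(r5,c2) = B
(r5,c5) = Li
(r3,c2) = H

He Li H B Be / B He Li Be H / Li H Be He B / H Be B Li He / Be B He H Li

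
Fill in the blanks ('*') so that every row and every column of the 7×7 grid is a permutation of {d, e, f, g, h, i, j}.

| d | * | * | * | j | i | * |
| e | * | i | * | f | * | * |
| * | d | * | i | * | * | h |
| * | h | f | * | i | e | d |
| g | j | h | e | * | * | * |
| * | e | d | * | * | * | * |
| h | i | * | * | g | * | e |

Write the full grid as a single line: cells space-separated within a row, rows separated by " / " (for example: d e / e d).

(r2,c2): row 2 has {e,f,i}; column 2 has {d,e,h,i,j}, so it must be g.
(r2,c7): row 2 has {e,f,g,i}; column 7 has {d,e,h}, so it must be j.
(r3,c5): row 3 has {d,h,i}; column 5 has {f,g,i,j}, so it must be e.
(r4,c1): row 4 has {d,e,f,h,i}; column 1 has {d,e,g,h}, so it must be j.
(r4,c4): row 4 has {d,e,f,h,i,j}; column 4 has {e,i}, so it must be g.
(r5,c5): row 5 has {e,g,h,j}; column 5 has {e,f,g,i,j}, so it must be d.
(r5,c6): row 5 has {d,e,g,h,j}; column 6 has {e,i}, so it must be f.
(r5,c7): row 5 has {d,e,f,g,h,j}; column 7 has {d,e,h,j}, so it must be i.
(r6,c5): row 6 has {d,e}; column 5 has {d,e,f,g,i,j}, so it must be h.
(r7,c3): row 7 has {e,g,h,i}; column 3 has {d,f,h,i}, so it must be j.
(r7,c6): row 7 has {e,g,h,i,j}; column 6 has {e,f,i}, so it must be d.
(r1,c2): row 1 has {d,i,j}; column 2 has {d,e,g,h,i,j}, so it must be f.
(r1,c4): row 1 has {d,f,i,j}; column 4 has {e,g,i}, so it must be h.
(r1,c7): row 1 has {d,f,h,i,j}; column 7 has {d,e,h,i,j}, so it must be g.
(r2,c4): row 2 has {e,f,g,i,j}; column 4 has {e,g,h,i}, so it must be d.
(r2,c6): row 2 has {d,e,f,g,i,j}; column 6 has {d,e,f,i}, so it must be h.
(r3,c1): row 3 has {d,e,h,i}; column 1 has {d,e,g,h,j}, so it must be f.
(r3,c3): row 3 has {d,e,f,h,i}; column 3 has {d,f,h,i,j}, so it must be g.
(r3,c6): row 3 has {d,e,f,g,h,i}; column 6 has {d,e,f,h,i}, so it must be j.
(r6,c1): row 6 has {d,e,h}; column 1 has {d,e,f,g,h,j}, so it must be i.
(r6,c6): row 6 has {d,e,h,i}; column 6 has {d,e,f,h,i,j}, so it must be g.
(r6,c7): row 6 has {d,e,g,h,i}; column 7 has {d,e,g,h,i,j}, so it must be f.
(r7,c4): row 7 has {d,e,g,h,i,j}; column 4 has {d,e,g,h,i}, so it must be f.
(r1,c3): row 1 has {d,f,g,h,i,j}; column 3 has {d,f,g,h,i,j}, so it must be e.
(r6,c4): row 6 has {d,e,f,g,h,i}; column 4 has {d,e,f,g,h,i}, so it must be j.

d f e h j i g / e g i d f h j / f d g i e j h / j h f g i e d / g j h e d f i / i e d j h g f / h i j f g d e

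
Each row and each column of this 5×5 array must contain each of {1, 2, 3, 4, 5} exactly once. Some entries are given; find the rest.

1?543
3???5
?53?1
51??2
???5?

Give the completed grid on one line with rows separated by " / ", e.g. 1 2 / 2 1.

1 2 5 4 3 / 3 4 2 1 5 / 4 5 3 2 1 / 5 1 4 3 2 / 2 3 1 5 4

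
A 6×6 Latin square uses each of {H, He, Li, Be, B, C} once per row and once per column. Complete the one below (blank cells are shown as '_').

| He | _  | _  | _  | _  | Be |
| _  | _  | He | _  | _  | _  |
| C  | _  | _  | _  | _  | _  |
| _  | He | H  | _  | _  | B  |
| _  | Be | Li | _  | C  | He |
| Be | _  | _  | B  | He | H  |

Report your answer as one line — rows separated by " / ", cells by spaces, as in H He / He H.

He C B Li H Be / H B He Be Li C / C H Be He B Li / Li He H C Be B / B Be Li H C He / Be Li C B He H

(r3,c6): row 3 has {C}; column 6 has {H,He,Be,B}, so it must be Li.
(r4,c1): row 4 has {H,He,B}; column 1 has {He,Be,C}, so it must be Li.
(r4,c5): row 4 has {H,He,Li,B}; column 5 has {He,C}, so it must be Be.
(r5,c4): row 5 has {He,Li,Be,C}; column 4 has {B}, so it must be H.
(r6,c3): row 6 has {H,He,Be,B}; column 3 has {H,He,Li}, so it must be C.
(r1,c3): row 1 has {He,Be}; column 3 has {H,He,Li,C}, so it must be B.
(r2,c6): row 2 has {He}; column 6 has {H,He,Li,Be,B}, so it must be C.
(r3,c3): row 3 has {Li,C}; column 3 has {H,He,Li,B,C}, so it must be Be.
(r3,c4): row 3 has {Li,Be,C}; column 4 has {H,B}, so it must be He.
(r4,c4): row 4 has {H,He,Li,Be,B}; column 4 has {H,He,B}, so it must be C.
(r5,c1): row 5 has {H,He,Li,Be,C}; column 1 has {He,Li,Be,C}, so it must be B.
(r6,c2): row 6 has {H,He,Be,B,C}; column 2 has {He,Be}, so it must be Li.
(r1,c4): row 1 has {He,Be,B}; column 4 has {H,He,B,C}, so it must be Li.
(r1,c5): row 1 has {He,Li,Be,B}; column 5 has {He,Be,C}, so it must be H.
(r2,c1): row 2 has {He,C}; column 1 has {He,Li,Be,B,C}, so it must be H.
(r2,c2): row 2 has {H,He,C}; column 2 has {He,Li,Be}, so it must be B.
(r2,c4): row 2 has {H,He,B,C}; column 4 has {H,He,Li,B,C}, so it must be Be.
(r2,c5): row 2 has {H,He,Be,B,C}; column 5 has {H,He,Be,C}, so it must be Li.
(r3,c2): row 3 has {He,Li,Be,C}; column 2 has {He,Li,Be,B}, so it must be H.
(r3,c5): row 3 has {H,He,Li,Be,C}; column 5 has {H,He,Li,Be,C}, so it must be B.
(r1,c2): row 1 has {H,He,Li,Be,B}; column 2 has {H,He,Li,Be,B}, so it must be C.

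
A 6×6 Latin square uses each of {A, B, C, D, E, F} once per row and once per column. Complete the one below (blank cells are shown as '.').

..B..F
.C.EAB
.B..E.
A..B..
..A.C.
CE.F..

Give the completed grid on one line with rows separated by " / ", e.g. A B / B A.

E A B C D F / D C F E A B / F B C A E D / A D E B F C / B F A D C E / C E D F B A

Cell (r1,c5): row 1 has {B,F}; column 5 has {A,C,E} → D.
Cell (r4,c5): row 4 has {A,B}; column 5 has {A,C,D,E} → F.
Cell (r5,c4): row 5 has {A,C}; column 4 has {B,E,F} → D.
Cell (r5,c6): row 5 has {A,C,D}; column 6 has {B,F} → E.
Cell (r6,c3): row 6 has {C,E,F}; column 3 has {A,B} → D.
Cell (r6,c5): row 6 has {C,D,E,F}; column 5 has {A,C,D,E,F} → B.
Cell (r6,c6): row 6 has {B,C,D,E,F}; column 6 has {B,E,F} → A.
Cell (r1,c1): row 1 has {B,D,F}; column 1 has {A,C} → E.
Cell (r1,c2): row 1 has {B,D,E,F}; column 2 has {B,C,E} → A.
Cell (r1,c4): row 1 has {A,B,D,E,F}; column 4 has {B,D,E,F} → C.
Cell (r2,c3): row 2 has {A,B,C,E}; column 3 has {A,B,D} → F.
Cell (r3,c3): row 3 has {B,E}; column 3 has {A,B,D,F} → C.
Cell (r3,c4): row 3 has {B,C,E}; column 4 has {B,C,D,E,F} → A.
Cell (r3,c6): row 3 has {A,B,C,E}; column 6 has {A,B,E,F} → D.
Cell (r4,c2): row 4 has {A,B,F}; column 2 has {A,B,C,E} → D.
Cell (r4,c3): row 4 has {A,B,D,F}; column 3 has {A,B,C,D,F} → E.
Cell (r4,c6): row 4 has {A,B,D,E,F}; column 6 has {A,B,D,E,F} → C.
Cell (r5,c2): row 5 has {A,C,D,E}; column 2 has {A,B,C,D,E} → F.
Cell (r2,c1): row 2 has {A,B,C,E,F}; column 1 has {A,C,E} → D.
Cell (r3,c1): row 3 has {A,B,C,D,E}; column 1 has {A,C,D,E} → F.
Cell (r5,c1): row 5 has {A,C,D,E,F}; column 1 has {A,C,D,E,F} → B.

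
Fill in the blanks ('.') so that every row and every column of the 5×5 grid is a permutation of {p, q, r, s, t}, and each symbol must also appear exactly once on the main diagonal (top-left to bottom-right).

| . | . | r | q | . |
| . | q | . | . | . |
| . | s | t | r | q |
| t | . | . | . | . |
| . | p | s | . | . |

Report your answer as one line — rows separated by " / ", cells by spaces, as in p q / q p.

Cell (r1,c2): row 1 has {q,r}; column 2 has {p,q,s} → t.
Cell (r2,c3): row 2 has {q}; column 3 has {r,s,t} → p.
Cell (r3,c1): row 3 has {q,r,s,t}; column 1 has {t} → p.
Cell (r4,c2): row 4 has {t}; column 2 has {p,q,s,t} → r.
Cell (r4,c3): row 4 has {r,t}; column 3 has {p,r,s,t} → q.
Cell (r5,c4): row 5 has {p,s}; column 4 has {q,r} → t.
Cell (r5,c5): row 5 has {p,s,t}; column 5 has {q}; the diagonal has {q,t} → r.
Cell (r1,c1): row 1 has {q,r,t}; column 1 has {p,t}; the diagonal has {q,r,t} → s.
Cell (r1,c5): row 1 has {q,r,s,t}; column 5 has {q,r} → p.
Cell (r2,c1): row 2 has {p,q}; column 1 has {p,s,t} → r.
Cell (r2,c4): row 2 has {p,q,r}; column 4 has {q,r,t} → s.
Cell (r2,c5): row 2 has {p,q,r,s}; column 5 has {p,q,r} → t.
Cell (r4,c4): row 4 has {q,r,t}; column 4 has {q,r,s,t}; the diagonal has {q,r,s,t} → p.
Cell (r4,c5): row 4 has {p,q,r,t}; column 5 has {p,q,r,t} → s.
Cell (r5,c1): row 5 has {p,r,s,t}; column 1 has {p,r,s,t} → q.

s t r q p / r q p s t / p s t r q / t r q p s / q p s t r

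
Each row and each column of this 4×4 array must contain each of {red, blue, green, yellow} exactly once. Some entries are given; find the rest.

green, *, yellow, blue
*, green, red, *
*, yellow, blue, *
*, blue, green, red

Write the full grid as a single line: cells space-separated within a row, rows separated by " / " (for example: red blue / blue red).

green red yellow blue / blue green red yellow / red yellow blue green / yellow blue green red

(r1,c2) = red
(r2,c4) = yellow
(r3,c1) = red
(r3,c4) = green
(r4,c1) = yellow
(r2,c1) = blue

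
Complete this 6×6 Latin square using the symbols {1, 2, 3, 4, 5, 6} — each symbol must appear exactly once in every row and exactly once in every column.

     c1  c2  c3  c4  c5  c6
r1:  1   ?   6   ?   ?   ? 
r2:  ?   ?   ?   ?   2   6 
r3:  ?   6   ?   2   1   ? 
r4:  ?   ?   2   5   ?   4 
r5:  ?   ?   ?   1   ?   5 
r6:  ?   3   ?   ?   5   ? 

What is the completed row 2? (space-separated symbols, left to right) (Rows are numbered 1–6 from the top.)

5 4 1 3 2 6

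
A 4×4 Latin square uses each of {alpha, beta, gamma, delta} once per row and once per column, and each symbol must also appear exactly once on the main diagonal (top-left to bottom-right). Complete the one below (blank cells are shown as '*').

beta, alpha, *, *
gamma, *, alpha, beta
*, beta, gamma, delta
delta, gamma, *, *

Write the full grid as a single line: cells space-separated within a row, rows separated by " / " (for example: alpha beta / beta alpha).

(r1,c3) = delta
(r1,c4) = gamma
(r2,c2) = delta
(r3,c1) = alpha
(r4,c3) = beta
(r4,c4) = alpha

beta alpha delta gamma / gamma delta alpha beta / alpha beta gamma delta / delta gamma beta alpha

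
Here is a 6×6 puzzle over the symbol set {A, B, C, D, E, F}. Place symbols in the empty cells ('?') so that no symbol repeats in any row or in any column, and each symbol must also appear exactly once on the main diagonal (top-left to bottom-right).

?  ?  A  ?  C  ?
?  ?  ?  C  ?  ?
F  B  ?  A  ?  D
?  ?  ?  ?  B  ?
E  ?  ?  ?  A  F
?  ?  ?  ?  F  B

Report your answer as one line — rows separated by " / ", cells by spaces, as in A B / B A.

(r1,c1) = D
(r1,c6) = E
(r2,c6) = A
(r3,c5) = E
(r4,c6) = C
(r1,c2) = F
(r1,c4) = B
(r2,c1) = B
(r2,c2) = E
(r2,c5) = D
(r3,c3) = C
(r4,c1) = A
(r4,c2) = D
(r4,c4) = F
(r5,c2) = C
(r5,c4) = D
(r6,c1) = C
(r6,c2) = A
(r6,c4) = E
(r2,c3) = F
(r4,c3) = E
(r5,c3) = B
(r6,c3) = D

D F A B C E / B E F C D A / F B C A E D / A D E F B C / E C B D A F / C A D E F B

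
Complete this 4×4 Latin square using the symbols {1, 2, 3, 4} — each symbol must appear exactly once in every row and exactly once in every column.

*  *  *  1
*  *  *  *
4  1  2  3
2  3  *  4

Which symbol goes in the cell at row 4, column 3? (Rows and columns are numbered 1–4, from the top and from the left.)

1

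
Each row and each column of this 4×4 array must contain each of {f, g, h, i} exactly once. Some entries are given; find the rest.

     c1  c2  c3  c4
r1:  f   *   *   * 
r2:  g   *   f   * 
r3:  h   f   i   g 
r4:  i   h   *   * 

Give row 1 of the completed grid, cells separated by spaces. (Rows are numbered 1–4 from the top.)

f g h i

Cell (r2,c2): row 2 has {f,g}; column 2 has {f,h} → i.
Cell (r2,c4): row 2 has {f,g,i}; column 4 has {g} → h.
Cell (r4,c3): row 4 has {h,i}; column 3 has {f,i} → g.
Cell (r4,c4): row 4 has {g,h,i}; column 4 has {g,h} → f.
Cell (r1,c2): row 1 has {f}; column 2 has {f,h,i} → g.
Cell (r1,c3): row 1 has {f,g}; column 3 has {f,g,i} → h.
Cell (r1,c4): row 1 has {f,g,h}; column 4 has {f,g,h} → i.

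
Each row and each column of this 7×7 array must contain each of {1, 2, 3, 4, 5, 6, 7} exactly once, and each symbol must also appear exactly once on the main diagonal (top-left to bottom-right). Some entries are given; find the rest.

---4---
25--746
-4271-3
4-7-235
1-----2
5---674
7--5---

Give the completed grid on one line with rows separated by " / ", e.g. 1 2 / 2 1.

3 2 6 4 5 1 7 / 2 5 3 1 7 4 6 / 6 4 2 7 1 5 3 / 4 1 7 6 2 3 5 / 1 7 5 3 4 6 2 / 5 3 1 2 6 7 4 / 7 6 4 5 3 2 1

row 3 has {1,2,3,4,7}; column 1 has {1,2,4,5,7} — only 6 is left for (r3,c1).
row 3 has {1,2,3,4,6,7}; column 6 has {3,4,7} — only 5 is left for (r3,c6).
row 5 has {1,2}; column 6 has {3,4,5,7} — only 6 is left for (r5,c6).
row 7 has {5,7}; column 7 has {2,3,4,5,6}; the diagonal has {2,5,7} — only 1 is left for (r7,c7).
row 1 has {4}; column 1 has {1,2,4,5,6,7}; the diagonal has {1,2,5,7} — only 3 is left for (r1,c1).
row 1 has {3,4}; column 5 has {1,2,6,7} — only 5 is left for (r1,c5).
row 1 has {3,4,5}; column 7 has {1,2,3,4,5,6} — only 7 is left for (r1,c7).
row 4 has {2,3,4,5,7}; column 4 has {4,5,7}; the diagonal has {1,2,3,5,7} — only 6 is left for (r4,c4).
row 5 has {1,2,6}; column 4 has {4,5,6,7} — only 3 is left for (r5,c4).
row 5 has {1,2,3,6}; column 5 has {1,2,5,6,7}; the diagonal has {1,2,3,5,6,7} — only 4 is left for (r5,c5).
row 7 has {1,5,7}; column 5 has {1,2,4,5,6,7} — only 3 is left for (r7,c5).
row 7 has {1,3,5,7}; column 6 has {3,4,5,6,7} — only 2 is left for (r7,c6).
row 1 has {3,4,5,7}; column 6 has {2,3,4,5,6,7} — only 1 is left for (r1,c6).
row 2 has {2,4,5,6,7}; column 4 has {3,4,5,6,7} — only 1 is left for (r2,c4).
row 4 has {2,3,4,5,6,7}; column 2 has {4,5} — only 1 is left for (r4,c2).
row 5 has {1,2,3,4,6}; column 2 has {1,4,5} — only 7 is left for (r5,c2).
row 5 has {1,2,3,4,6,7}; column 3 has {2,7} — only 5 is left for (r5,c3).
row 6 has {4,5,6,7}; column 4 has {1,3,4,5,6,7} — only 2 is left for (r6,c4).
row 7 has {1,2,3,5,7}; column 2 has {1,4,5,7} — only 6 is left for (r7,c2).
row 7 has {1,2,3,5,6,7}; column 3 has {2,5,7} — only 4 is left for (r7,c3).
row 1 has {1,3,4,5,7}; column 2 has {1,4,5,6,7} — only 2 is left for (r1,c2).
row 1 has {1,2,3,4,5,7}; column 3 has {2,4,5,7} — only 6 is left for (r1,c3).
row 2 has {1,2,4,5,6,7}; column 3 has {2,4,5,6,7} — only 3 is left for (r2,c3).
row 6 has {2,4,5,6,7}; column 2 has {1,2,4,5,6,7} — only 3 is left for (r6,c2).
row 6 has {2,3,4,5,6,7}; column 3 has {2,3,4,5,6,7} — only 1 is left for (r6,c3).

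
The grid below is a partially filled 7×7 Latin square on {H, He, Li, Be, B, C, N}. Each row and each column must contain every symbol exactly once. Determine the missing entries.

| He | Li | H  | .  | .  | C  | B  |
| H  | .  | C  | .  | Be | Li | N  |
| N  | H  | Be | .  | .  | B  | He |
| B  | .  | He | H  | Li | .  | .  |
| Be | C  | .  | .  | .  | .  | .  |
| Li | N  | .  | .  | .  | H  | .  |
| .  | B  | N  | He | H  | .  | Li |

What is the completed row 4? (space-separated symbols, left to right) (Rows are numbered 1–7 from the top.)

B Be He H Li N C

Cell (r1,c5): row 1 has {H,He,Li,B,C}; column 5 has {H,Li,Be} → N.
Cell (r2,c2): row 2 has {H,Li,Be,C,N}; column 2 has {H,Li,B,C,N} → He.
Cell (r2,c4): row 2 has {H,He,Li,Be,C,N}; column 4 has {H,He} → B.
Cell (r3,c5): row 3 has {H,He,Be,B,N}; column 5 has {H,Li,Be,N} → C.
Cell (r4,c2): row 4 has {H,He,Li,B}; column 2 has {H,He,Li,B,C,N} → Be.
Cell (r4,c6): row 4 has {H,He,Li,Be,B}; column 6 has {H,Li,B,C} → N.
Cell (r4,c7): row 4 has {H,He,Li,Be,B,N}; column 7 has {He,Li,B,N} → C.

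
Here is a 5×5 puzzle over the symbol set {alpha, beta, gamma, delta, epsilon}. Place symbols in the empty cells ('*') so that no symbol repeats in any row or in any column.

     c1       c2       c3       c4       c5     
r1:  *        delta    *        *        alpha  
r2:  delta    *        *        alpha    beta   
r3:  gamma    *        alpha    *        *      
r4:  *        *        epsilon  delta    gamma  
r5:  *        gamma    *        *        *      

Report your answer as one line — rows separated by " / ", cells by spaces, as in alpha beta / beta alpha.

epsilon delta beta gamma alpha / delta epsilon gamma alpha beta / gamma beta alpha epsilon delta / beta alpha epsilon delta gamma / alpha gamma delta beta epsilon

row 2 has {alpha,beta,delta}; column 2 has {gamma,delta} — only epsilon is left for (r2,c2).
row 2 has {alpha,beta,delta,epsilon}; column 3 has {alpha,epsilon} — only gamma is left for (r2,c3).
row 3 has {alpha,gamma}; column 2 has {gamma,delta,epsilon} — only beta is left for (r3,c2).
row 3 has {alpha,beta,gamma}; column 4 has {alpha,delta} — only epsilon is left for (r3,c4).
row 3 has {alpha,beta,gamma,epsilon}; column 5 has {alpha,beta,gamma} — only delta is left for (r3,c5).
row 4 has {gamma,delta,epsilon}; column 2 has {beta,gamma,delta,epsilon} — only alpha is left for (r4,c2).
row 5 has {gamma}; column 4 has {alpha,delta,epsilon} — only beta is left for (r5,c4).
row 5 has {beta,gamma}; column 5 has {alpha,beta,gamma,delta} — only epsilon is left for (r5,c5).
row 1 has {alpha,delta}; column 3 has {alpha,gamma,epsilon} — only beta is left for (r1,c3).
row 1 has {alpha,beta,delta}; column 4 has {alpha,beta,delta,epsilon} — only gamma is left for (r1,c4).
row 4 has {alpha,gamma,delta,epsilon}; column 1 has {gamma,delta} — only beta is left for (r4,c1).
row 5 has {beta,gamma,epsilon}; column 1 has {beta,gamma,delta} — only alpha is left for (r5,c1).
row 5 has {alpha,beta,gamma,epsilon}; column 3 has {alpha,beta,gamma,epsilon} — only delta is left for (r5,c3).
row 1 has {alpha,beta,gamma,delta}; column 1 has {alpha,beta,gamma,delta} — only epsilon is left for (r1,c1).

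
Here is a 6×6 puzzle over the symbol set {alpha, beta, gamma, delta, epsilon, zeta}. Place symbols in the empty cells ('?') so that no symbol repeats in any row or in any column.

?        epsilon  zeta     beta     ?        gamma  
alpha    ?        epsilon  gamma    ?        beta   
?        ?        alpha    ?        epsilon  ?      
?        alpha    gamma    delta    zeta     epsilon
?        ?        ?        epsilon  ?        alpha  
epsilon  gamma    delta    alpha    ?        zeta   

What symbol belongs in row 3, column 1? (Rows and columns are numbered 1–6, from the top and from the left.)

gamma

(r1,c1): row 1 has {beta,gamma,epsilon,zeta}; column 1 has {alpha,epsilon}, so it must be delta.
(r1,c5): row 1 has {beta,gamma,delta,epsilon,zeta}; column 5 has {epsilon,zeta}, so it must be alpha.
(r2,c5): row 2 has {alpha,beta,gamma,epsilon}; column 5 has {alpha,epsilon,zeta}, so it must be delta.
(r3,c4): row 3 has {alpha,epsilon}; column 4 has {alpha,beta,gamma,delta,epsilon}, so it must be zeta.
(r3,c6): row 3 has {alpha,epsilon,zeta}; column 6 has {alpha,beta,gamma,epsilon,zeta}, so it must be delta.
(r4,c1): row 4 has {alpha,gamma,delta,epsilon,zeta}; column 1 has {alpha,delta,epsilon}, so it must be beta.
(r5,c3): row 5 has {alpha,epsilon}; column 3 has {alpha,gamma,delta,epsilon,zeta}, so it must be beta.
(r5,c5): row 5 has {alpha,beta,epsilon}; column 5 has {alpha,delta,epsilon,zeta}, so it must be gamma.
(r6,c5): row 6 has {alpha,gamma,delta,epsilon,zeta}; column 5 has {alpha,gamma,delta,epsilon,zeta}, so it must be beta.
(r2,c2): row 2 has {alpha,beta,gamma,delta,epsilon}; column 2 has {alpha,gamma,epsilon}, so it must be zeta.
(r3,c1): row 3 has {alpha,delta,epsilon,zeta}; column 1 has {alpha,beta,delta,epsilon}, so it must be gamma.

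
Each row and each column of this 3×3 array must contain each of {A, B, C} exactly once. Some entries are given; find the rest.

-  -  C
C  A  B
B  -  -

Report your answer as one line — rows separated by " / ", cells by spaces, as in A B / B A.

A B C / C A B / B C A

Cell (r1,c1): row 1 has {C}; column 1 has {B,C} → A.
Cell (r1,c2): row 1 has {A,C}; column 2 has {A} → B.
Cell (r3,c2): row 3 has {B}; column 2 has {A,B} → C.
Cell (r3,c3): row 3 has {B,C}; column 3 has {B,C} → A.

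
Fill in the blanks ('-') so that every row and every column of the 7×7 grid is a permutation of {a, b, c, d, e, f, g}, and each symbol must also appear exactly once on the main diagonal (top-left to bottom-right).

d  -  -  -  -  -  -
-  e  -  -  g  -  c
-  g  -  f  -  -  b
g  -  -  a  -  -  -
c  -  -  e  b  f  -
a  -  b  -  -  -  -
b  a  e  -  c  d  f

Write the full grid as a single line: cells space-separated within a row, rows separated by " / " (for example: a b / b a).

d c f b a e g / f e a d g b c / e g c f d a b / g b d a f c e / c d g e b f a / a f b c e g d / b a e g c d f

row 2 has {c,e,g}; column 1 has {a,b,c,d,g} — only f is left for (r2,c1).
row 3 has {b,f,g}; column 1 has {a,b,c,d,f,g} — only e is left for (r3,c1).
row 3 has {b,e,f,g}; column 3 has {b,e}; the diagonal has {a,b,d,e,f} — only c is left for (r3,c3).
row 3 has {b,c,e,f,g}; column 6 has {d,f} — only a is left for (r3,c6).
row 5 has {b,c,e,f}; column 2 has {a,e,g} — only d is left for (r5,c2).
row 6 has {a,b}; column 6 has {a,d,f}; the diagonal has {a,b,c,d,e,f} — only g is left for (r6,c6).
row 7 has {a,b,c,d,e,f}; column 4 has {a,e,f} — only g is left for (r7,c4).
row 2 has {c,e,f,g}; column 6 has {a,d,f,g} — only b is left for (r2,c6).
row 3 has {a,b,c,e,f,g}; column 5 has {b,c,g} — only d is left for (r3,c5).
row 2 has {b,c,e,f,g}; column 4 has {a,e,f,g} — only d is left for (r2,c4).
row 6 has {a,b,g}; column 4 has {a,d,e,f,g} — only c is left for (r6,c4).
row 1 has {d}; column 4 has {a,c,d,e,f,g} — only b is left for (r1,c4).
row 2 has {b,c,d,e,f,g}; column 3 has {b,c,e} — only a is left for (r2,c3).
row 5 has {b,c,d,e,f}; column 3 has {a,b,c,e} — only g is left for (r5,c3).
row 5 has {b,c,d,e,f,g}; column 7 has {b,c,f} — only a is left for (r5,c7).
row 6 has {a,b,c,g}; column 2 has {a,d,e,g} — only f is left for (r6,c2).
row 6 has {a,b,c,f,g}; column 5 has {b,c,d,g} — only e is left for (r6,c5).
row 6 has {a,b,c,e,f,g}; column 7 has {a,b,c,f} — only d is left for (r6,c7).
row 1 has {b,d}; column 2 has {a,d,e,f,g} — only c is left for (r1,c2).
row 1 has {b,c,d}; column 3 has {a,b,c,e,g} — only f is left for (r1,c3).
row 1 has {b,c,d,f}; column 5 has {b,c,d,e,g} — only a is left for (r1,c5).
row 1 has {a,b,c,d,f}; column 6 has {a,b,d,f,g} — only e is left for (r1,c6).
row 1 has {a,b,c,d,e,f}; column 7 has {a,b,c,d,f} — only g is left for (r1,c7).
row 4 has {a,g}; column 2 has {a,c,d,e,f,g} — only b is left for (r4,c2).
row 4 has {a,b,g}; column 3 has {a,b,c,e,f,g} — only d is left for (r4,c3).
row 4 has {a,b,d,g}; column 5 has {a,b,c,d,e,g} — only f is left for (r4,c5).
row 4 has {a,b,d,f,g}; column 6 has {a,b,d,e,f,g} — only c is left for (r4,c6).
row 4 has {a,b,c,d,f,g}; column 7 has {a,b,c,d,f,g} — only e is left for (r4,c7).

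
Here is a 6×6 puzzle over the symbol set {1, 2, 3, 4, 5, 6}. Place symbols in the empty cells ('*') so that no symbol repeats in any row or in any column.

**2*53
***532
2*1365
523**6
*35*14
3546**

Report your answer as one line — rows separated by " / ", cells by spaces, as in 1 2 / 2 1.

(r2,c3) = 6
(r3,c2) = 4
(r4,c5) = 4
(r5,c1) = 6
(r5,c4) = 2
(r6,c5) = 2
(r6,c6) = 1
(r2,c2) = 1
(r4,c4) = 1
(r1,c2) = 6
(r1,c4) = 4
(r2,c1) = 4
(r1,c1) = 1

1 6 2 4 5 3 / 4 1 6 5 3 2 / 2 4 1 3 6 5 / 5 2 3 1 4 6 / 6 3 5 2 1 4 / 3 5 4 6 2 1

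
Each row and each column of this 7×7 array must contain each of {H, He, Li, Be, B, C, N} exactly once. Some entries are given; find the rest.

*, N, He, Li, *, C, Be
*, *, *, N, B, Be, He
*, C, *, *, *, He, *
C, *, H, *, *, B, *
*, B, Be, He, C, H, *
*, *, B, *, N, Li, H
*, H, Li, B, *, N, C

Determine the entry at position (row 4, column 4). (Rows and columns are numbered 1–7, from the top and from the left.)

At row 1, column 5: row 1 has {He,Li,Be,C,N}; column 5 has {B,C,N}; that leaves H.
At row 2, column 2: row 2 has {He,Be,B,N}; column 2 has {H,B,C,N}; that leaves Li.
At row 2, column 3: row 2 has {He,Li,Be,B,N}; column 3 has {H,He,Li,Be,B}; that leaves C.
At row 3, column 3: row 3 has {He,C}; column 3 has {H,He,Li,Be,B,C}; that leaves N.
At row 4, column 4: row 4 has {H,B,C}; column 4 has {He,Li,B,N}; that leaves Be.

Be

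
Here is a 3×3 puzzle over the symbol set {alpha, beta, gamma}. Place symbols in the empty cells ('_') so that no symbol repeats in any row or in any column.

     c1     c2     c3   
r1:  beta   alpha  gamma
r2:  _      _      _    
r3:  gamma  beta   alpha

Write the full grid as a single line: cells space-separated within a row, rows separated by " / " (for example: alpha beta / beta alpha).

(r2,c1): row 2 is empty so far; column 1 has {beta,gamma}, so it must be alpha.
(r2,c2): row 2 has {alpha}; column 2 has {alpha,beta}, so it must be gamma.
(r2,c3): row 2 has {alpha,gamma}; column 3 has {alpha,gamma}, so it must be beta.

beta alpha gamma / alpha gamma beta / gamma beta alpha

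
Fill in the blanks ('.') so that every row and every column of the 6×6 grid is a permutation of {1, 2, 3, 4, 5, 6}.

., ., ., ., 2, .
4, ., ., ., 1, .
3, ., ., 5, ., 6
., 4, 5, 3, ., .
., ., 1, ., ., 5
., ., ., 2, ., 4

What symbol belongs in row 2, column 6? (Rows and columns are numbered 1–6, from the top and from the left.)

(r2,c4): row 2 has {1,4}; column 4 has {2,3,5}, so it must be 6.
(r3,c5): row 3 has {3,5,6}; column 5 has {1,2}, so it must be 4.
(r4,c5): row 4 has {3,4,5}; column 5 has {1,2,4}, so it must be 6.
(r5,c4): row 5 has {1,5}; column 4 has {2,3,5,6}, so it must be 4.
(r5,c5): row 5 has {1,4,5}; column 5 has {1,2,4,6}, so it must be 3.
(r6,c5): row 6 has {2,4}; column 5 has {1,2,3,4,6}, so it must be 5.
(r1,c4): row 1 has {2}; column 4 has {2,3,4,5,6}, so it must be 1.
(r1,c6): row 1 has {1,2}; column 6 has {4,5,6}, so it must be 3.
(r2,c6): row 2 has {1,4,6}; column 6 has {3,4,5,6}, so it must be 2.

2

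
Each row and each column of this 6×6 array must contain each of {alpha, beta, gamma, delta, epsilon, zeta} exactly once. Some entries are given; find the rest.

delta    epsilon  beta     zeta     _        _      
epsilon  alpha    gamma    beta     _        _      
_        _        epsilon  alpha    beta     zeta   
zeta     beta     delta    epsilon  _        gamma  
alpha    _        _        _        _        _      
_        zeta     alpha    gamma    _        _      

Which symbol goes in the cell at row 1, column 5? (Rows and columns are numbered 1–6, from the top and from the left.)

gamma

Cell (r1,c6): row 1 has {beta,delta,epsilon,zeta}; column 6 has {gamma,zeta} → alpha.
Cell (r2,c6): row 2 has {alpha,beta,gamma,epsilon}; column 6 has {alpha,gamma,zeta} → delta.
Cell (r3,c1): row 3 has {alpha,beta,epsilon,zeta}; column 1 has {alpha,delta,epsilon,zeta} → gamma.
Cell (r3,c2): row 3 has {alpha,beta,gamma,epsilon,zeta}; column 2 has {alpha,beta,epsilon,zeta} → delta.
Cell (r4,c5): row 4 has {beta,gamma,delta,epsilon,zeta}; column 5 has {beta} → alpha.
Cell (r5,c2): row 5 has {alpha}; column 2 has {alpha,beta,delta,epsilon,zeta} → gamma.
Cell (r5,c3): row 5 has {alpha,gamma}; column 3 has {alpha,beta,gamma,delta,epsilon} → zeta.
Cell (r5,c4): row 5 has {alpha,gamma,zeta}; column 4 has {alpha,beta,gamma,epsilon,zeta} → delta.
Cell (r5,c5): row 5 has {alpha,gamma,delta,zeta}; column 5 has {alpha,beta} → epsilon.
Cell (r5,c6): row 5 has {alpha,gamma,delta,epsilon,zeta}; column 6 has {alpha,gamma,delta,zeta} → beta.
Cell (r6,c1): row 6 has {alpha,gamma,zeta}; column 1 has {alpha,gamma,delta,epsilon,zeta} → beta.
Cell (r6,c5): row 6 has {alpha,beta,gamma,zeta}; column 5 has {alpha,beta,epsilon} → delta.
Cell (r6,c6): row 6 has {alpha,beta,gamma,delta,zeta}; column 6 has {alpha,beta,gamma,delta,zeta} → epsilon.
Cell (r1,c5): row 1 has {alpha,beta,delta,epsilon,zeta}; column 5 has {alpha,beta,delta,epsilon} → gamma.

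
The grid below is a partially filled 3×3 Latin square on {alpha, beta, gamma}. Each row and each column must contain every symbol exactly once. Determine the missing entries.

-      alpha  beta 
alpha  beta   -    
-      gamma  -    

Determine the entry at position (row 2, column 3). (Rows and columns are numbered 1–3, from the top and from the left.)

gamma

(r1,c1) = gamma
(r2,c3) = gamma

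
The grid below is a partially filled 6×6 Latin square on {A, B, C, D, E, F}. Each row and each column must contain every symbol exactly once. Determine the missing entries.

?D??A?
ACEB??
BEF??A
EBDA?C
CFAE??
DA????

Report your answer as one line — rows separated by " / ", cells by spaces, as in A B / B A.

F D B C A E / A C E B D F / B E F D C A / E B D A F C / C F A E B D / D A C F E B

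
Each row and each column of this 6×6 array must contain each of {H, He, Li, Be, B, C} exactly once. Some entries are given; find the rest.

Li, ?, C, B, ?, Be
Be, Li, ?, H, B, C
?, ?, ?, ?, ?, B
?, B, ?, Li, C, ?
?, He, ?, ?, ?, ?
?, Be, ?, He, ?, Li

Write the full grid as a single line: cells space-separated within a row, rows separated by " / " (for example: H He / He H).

Li H C B He Be / Be Li He H B C / He C H Be Li B / H B Be Li C He / B He Li C Be H / C Be B He H Li

(r1,c2) = H
(r1,c5) = He
(r2,c3) = He
(r3,c2) = C
(r3,c4) = Be
(r5,c4) = C
(r5,c6) = H
(r6,c5) = H
(r3,c5) = Li
(r4,c6) = He
(r5,c1) = B
(r5,c5) = Be
(r6,c1) = C
(r6,c3) = B
(r3,c3) = H
(r4,c1) = H
(r4,c3) = Be
(r5,c3) = Li
(r3,c1) = He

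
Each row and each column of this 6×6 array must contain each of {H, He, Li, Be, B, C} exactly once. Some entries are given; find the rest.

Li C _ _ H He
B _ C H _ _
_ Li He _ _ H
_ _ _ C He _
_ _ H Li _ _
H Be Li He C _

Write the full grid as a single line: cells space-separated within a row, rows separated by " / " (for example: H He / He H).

row 2 has {H,B,C}; column 2 has {Li,Be,C} — only He is left for (r2,c2).
row 4 has {He,C}; column 1 has {H,Li,B} — only Be is left for (r4,c1).
row 4 has {He,Be,C}; column 3 has {H,He,Li,C} — only B is left for (r4,c3).
row 4 has {He,Be,B,C}; column 6 has {H,He} — only Li is left for (r4,c6).
row 5 has {H,Li}; column 2 has {He,Li,Be,C} — only B is left for (r5,c2).
row 5 has {H,Li,B}; column 5 has {H,He,C} — only Be is left for (r5,c5).
row 5 has {H,Li,Be,B}; column 6 has {H,He,Li} — only C is left for (r5,c6).
row 6 has {H,He,Li,Be,C}; column 6 has {H,He,Li,C} — only B is left for (r6,c6).
row 1 has {H,He,Li,C}; column 3 has {H,He,Li,B,C} — only Be is left for (r1,c3).
row 1 has {H,He,Li,Be,C}; column 4 has {H,He,Li,C} — only B is left for (r1,c4).
row 2 has {H,He,B,C}; column 5 has {H,He,Be,C} — only Li is left for (r2,c5).
row 2 has {H,He,Li,B,C}; column 6 has {H,He,Li,B,C} — only Be is left for (r2,c6).
row 3 has {H,He,Li}; column 1 has {H,Li,Be,B} — only C is left for (r3,c1).
row 3 has {H,He,Li,C}; column 4 has {H,He,Li,B,C} — only Be is left for (r3,c4).
row 3 has {H,He,Li,Be,C}; column 5 has {H,He,Li,Be,C} — only B is left for (r3,c5).
row 4 has {He,Li,Be,B,C}; column 2 has {He,Li,Be,B,C} — only H is left for (r4,c2).
row 5 has {H,Li,Be,B,C}; column 1 has {H,Li,Be,B,C} — only He is left for (r5,c1).

Li C Be B H He / B He C H Li Be / C Li He Be B H / Be H B C He Li / He B H Li Be C / H Be Li He C B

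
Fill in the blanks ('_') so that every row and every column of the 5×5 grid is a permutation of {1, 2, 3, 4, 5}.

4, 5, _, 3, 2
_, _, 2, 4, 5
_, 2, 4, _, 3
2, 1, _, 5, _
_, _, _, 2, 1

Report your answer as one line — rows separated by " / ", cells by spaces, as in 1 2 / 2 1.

4 5 1 3 2 / 1 3 2 4 5 / 5 2 4 1 3 / 2 1 3 5 4 / 3 4 5 2 1

Cell (r1,c3): row 1 has {2,3,4,5}; column 3 has {2,4} → 1.
Cell (r2,c2): row 2 has {2,4,5}; column 2 has {1,2,5} → 3.
Cell (r3,c4): row 3 has {2,3,4}; column 4 has {2,3,4,5} → 1.
Cell (r4,c3): row 4 has {1,2,5}; column 3 has {1,2,4} → 3.
Cell (r4,c5): row 4 has {1,2,3,5}; column 5 has {1,2,3,5} → 4.
Cell (r5,c2): row 5 has {1,2}; column 2 has {1,2,3,5} → 4.
Cell (r5,c3): row 5 has {1,2,4}; column 3 has {1,2,3,4} → 5.
Cell (r2,c1): row 2 has {2,3,4,5}; column 1 has {2,4} → 1.
Cell (r3,c1): row 3 has {1,2,3,4}; column 1 has {1,2,4} → 5.
Cell (r5,c1): row 5 has {1,2,4,5}; column 1 has {1,2,4,5} → 3.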